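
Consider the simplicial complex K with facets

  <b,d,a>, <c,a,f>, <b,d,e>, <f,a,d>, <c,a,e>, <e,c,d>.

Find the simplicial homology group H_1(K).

H_1 = Z.

Fix the vertex order a < b < c < d < e < f and write every simplex with vertices in increasing order. Then dim K = 2 and the simplices of K are:

  0-simplices (6): a, b, c, d, e, f
  1-simplices (12): ab, ac, ad, ae, af, bd, be, cd, ce, cf, de, df
  2-simplices (6): abd, ace, acf, adf, bde, cde

giving chain groups C_0 ≅ Z^6, C_1 ≅ Z^12, C_2 ≅ Z^6.

The boundary map ∂_1: C_1 → C_0 maps an edge to its endpoints' difference, ∂[p,q] = q − p. For instance
  ∂de = e − d.
The 6×12 boundary matrix has rank 5 and Smith normal form diag(1,1,1,1,1).

The boundary map ∂_2: C_2 → C_1 sends each 2-simplex [p,q,r] to [q,r] − [p,r] + [p,q]. For instance
  ∂abd = bd − ad + ab,
  ∂cde = de − ce + cd.
This gives a 12×6 integer matrix of rank 6; reducing to Smith normal form yields diagonal entries (1,1,1,1,1,1).

From H_k ≅ ker(∂_k) / im(∂_{k+1}) we obtain:

  H_1: rank ker ∂_1 − rank ∂_2 = (12 − 5) − 6 = 1, and the invariant factors of ∂_2 are all 1, so H_1 = Z.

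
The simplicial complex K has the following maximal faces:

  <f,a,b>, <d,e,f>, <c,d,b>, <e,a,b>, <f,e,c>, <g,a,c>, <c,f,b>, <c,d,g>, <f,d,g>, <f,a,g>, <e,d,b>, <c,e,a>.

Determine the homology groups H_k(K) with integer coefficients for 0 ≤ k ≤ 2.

Order the vertices as a < b < c < d < e < f < g. Listing each simplex with vertices in this order, K has dimension 2 with simplices:

  0-simplices (7): a, b, c, d, e, f, g
  1-simplices (18): ab, ac, ae, af, ag, bc, bd, be, bf, cd, ce, cf, cg, de, df, dg, ef, fg
  2-simplices (12): abe, abf, ace, acg, afg, bcd, bcf, bde, cdg, cef, def, dfg

Hence C_0 ≅ Z^7, C_1 ≅ Z^18, C_2 ≅ Z^12.

Boundary ∂_1: C_1 → C_0 maps an edge to its endpoints' difference, ∂[p,q] = q − p. For instance
  ∂ce = e − c.
The resulting 7×18 matrix has rank 6, and its Smith normal form has invariant factors (1,1,1,1,1,1).

The boundary map ∂_2: C_2 → C_1 acts by ∂[p,q,r] = [q,r] − [p,r] + [p,q]. For instance
  ∂dfg = fg − dg + df,
  ∂cdg = dg − cg + cd.
The 18×12 boundary matrix has rank 12 and Smith normal form diag(1,1,1,1,1,1,1,1,1,1,1,2).

From H_k ≅ ker(∂_k) / im(∂_{k+1}) we obtain:

  H_0: rank C_0 − rank ∂_1 = 7 − 6 = 1, and the invariant factors of ∂_1 are all 1, so H_0 = Z.
  H_1: rank ker ∂_1 − rank ∂_2 = (18 − 6) − 12 = 0, and ∂_2 has invariant factor 2 > 1, so H_1 = Z/2.
  H_2: rank ker ∂_2 − rank ∂_3 = (12 − 12) − 0 = 0, and there is no ∂_3, so H_2 = 0.

(K is a triangulation of the real projective plane RP^2.)

H_0 ≅ Z,  H_1 ≅ Z/2,  H_2 = 0.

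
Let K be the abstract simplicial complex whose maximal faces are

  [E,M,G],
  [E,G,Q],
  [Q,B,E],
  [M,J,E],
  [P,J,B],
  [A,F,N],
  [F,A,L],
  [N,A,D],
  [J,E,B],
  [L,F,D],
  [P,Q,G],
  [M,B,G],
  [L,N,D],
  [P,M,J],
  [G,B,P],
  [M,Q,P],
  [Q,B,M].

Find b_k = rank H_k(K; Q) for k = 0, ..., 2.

Take the total order A < B < D < E < F < G < J < L < M < N < P < Q on the vertex set. Then K (dimension 2) consists of the simplices:

  0-simplices (12): A, B, D, E, F, G, J, L, M, N, P, Q
  1-simplices (28): AD, AF, AL, AN, BE, BG, BJ, BM, BP, BQ, DF, DL, DN, EG, EJ, EM, EQ, FL, FN, GM, GP, GQ, JM, JP, LN, MP, MQ, PQ
  2-simplices (17): ADN, AFL, AFN, BEJ, BEQ, BGM, BGP, BJP, BMQ, DFL, DLN, EGM, EGQ, EJM, GPQ, JMP, MPQ

giving chain groups C_0 ≅ Z^12, C_1 ≅ Z^28, C_2 ≅ Z^17.

Boundary ∂_1: C_1 → C_0 is given by ∂[p,q] = [q] − [p].
The 12×28 boundary matrix has rank 10 and Smith normal form diag(1,1,1,1,1,1,1,1,1,1).

The boundary map ∂_2: C_2 → C_1 acts by ∂[p,q,r] = [q,r] − [p,r] + [p,q]. For instance
  ∂BGP = GP − BP + BG,
  ∂EGM = GM − EM + EG.
The resulting 28×17 matrix has rank 17, and its Smith normal form has invariant factors (1,1,1,1,1,1,1,1,1,1,1,1,1,1,1,1,2).

Reading off H_k = ker ∂_k / im ∂_{k+1}:

  H_0: rank C_0 − rank ∂_1 = 12 − 10 = 2, and the invariant factors of ∂_1 are all 1, so H_0 = Z^2.
  H_1: rank ker ∂_1 − rank ∂_2 = (28 − 10) − 17 = 1, and ∂_2 has invariant factor 2 > 1, so H_1 = Z ⊕ Z/2Z.
  H_2: rank ker ∂_2 − rank ∂_3 = (17 − 17) − 0 = 0, and there is no ∂_3, so H_2 = 0.

As a check, the Euler characteristic is 12 − 28 + 17 = 1, which agrees with 2 − 1 + 0 = 1.

Hence the Betti numbers are b_0 = 2, b_1 = 1, b_2 = 0.

b_0 = 2, b_1 = 1, b_2 = 0.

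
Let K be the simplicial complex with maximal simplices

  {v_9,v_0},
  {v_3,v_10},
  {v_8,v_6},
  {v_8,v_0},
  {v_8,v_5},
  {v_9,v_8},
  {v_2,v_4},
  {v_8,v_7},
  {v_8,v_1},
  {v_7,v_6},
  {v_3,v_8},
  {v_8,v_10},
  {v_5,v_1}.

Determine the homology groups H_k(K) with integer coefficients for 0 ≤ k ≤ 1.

H_0 ≅ Z^2,  H_1 ≅ Z^4.

We work with the vertex ordering v_0 < v_1 < v_2 < v_3 < v_4 < v_5 < v_6 < v_7 < v_8 < v_9 < v_10. The simplices of K, each written with vertices in increasing order, are:

  0-simplices (11): [v_0], [v_1], [v_2], [v_3], [v_4], [v_5], [v_6], [v_7], [v_8], [v_9], [v_10]
  1-simplices (13): [v_0,v_8], [v_0,v_9], [v_1,v_5], [v_1,v_8], [v_2,v_4], [v_3,v_8], [v_3,v_10], [v_5,v_8], [v_6,v_7], [v_6,v_8], [v_7,v_8], [v_8,v_9], [v_8,v_10]

giving chain groups C_0 ≅ Z^11, C_1 ≅ Z^13.

The boundary map ∂_1: C_1 → C_0 is given by ∂[p,q] = [q] − [p]. For instance
  ∂[v_2,v_4] = [v_4] − [v_2].
The resulting 11×13 matrix has rank 9, and its Smith normal form has invariant factors (1,1,1,1,1,1,1,1,1).

Computing H_k = (kernel of ∂_k) / (image of ∂_{k+1}):

  H_0: rank C_0 − rank ∂_1 = 11 − 9 = 2, and the invariant factors of ∂_1 are all 1, so H_0 = Z^2.
  H_1: rank ker ∂_1 − rank ∂_2 = (13 − 9) − 0 = 4, and there is no ∂_2, so H_1 = Z^4.

(K is a triangulation of the disjoint union of a wedge of 4 circles and the 1-simplex.)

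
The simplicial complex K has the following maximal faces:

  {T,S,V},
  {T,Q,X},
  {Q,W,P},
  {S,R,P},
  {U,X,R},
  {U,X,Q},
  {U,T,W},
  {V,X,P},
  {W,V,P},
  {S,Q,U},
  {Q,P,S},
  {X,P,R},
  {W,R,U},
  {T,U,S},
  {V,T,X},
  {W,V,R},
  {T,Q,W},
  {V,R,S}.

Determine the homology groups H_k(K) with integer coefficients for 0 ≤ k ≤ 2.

Fix the vertex order P < Q < R < S < T < U < V < W < X and write every simplex with vertices in increasing order. Then dim K = 2 and the simplices of K are:

  0-simplices (9): P, Q, R, S, T, U, V, W, X
  1-simplices (27): PQ, PR, PS, PV, PW, PX, QS, QT, QU, QW, QX, RS, RU, RV, RW, RX, ST, SU, SV, TU, TV, TW, TX, UW, UX, VW, VX
  2-simplices (18): PQS, PQW, PRS, PRX, PVW, PVX, QSU, QTW, QTX, QUX, RSV, RUW, RUX, RVW, STU, STV, TUW, TVX

so the chain groups are C_0 ≅ Z^9, C_1 ≅ Z^27, C_2 ≅ Z^18.

Boundary ∂_1: C_1 → C_0 is given by ∂[p,q] = [q] − [p].
The 9×27 boundary matrix has rank 8 and Smith normal form diag(1,1,1,1,1,1,1,1).

The boundary map ∂_2: C_2 → C_1 maps a triangle to the signed sum of its edges. For instance
  ∂RSV = SV − RV + RS,
  ∂RUX = UX − RX + RU.
The 27×18 boundary matrix has rank 18 and Smith normal form diag(1,1,1,1,1,1,1,1,1,1,1,1,1,1,1,1,1,2).

From H_k ≅ ker(∂_k) / im(∂_{k+1}) we obtain:

  H_0: rank C_0 − rank ∂_1 = 9 − 8 = 1, and the invariant factors of ∂_1 are all 1, so H_0 = Z.
  H_1: rank ker ∂_1 − rank ∂_2 = (27 − 8) − 18 = 1, and ∂_2 has invariant factor 2 > 1, so H_1 = Z ⊕ Z_2.
  H_2: rank ker ∂_2 − rank ∂_3 = (18 − 18) − 0 = 0, and there is no ∂_3, so H_2 = 0.

As a check, the Euler characteristic is 9 − 27 + 18 = 0, which agrees with 1 − 1 + 0 = 0.
(K is a triangulation of the Klein bottle.)

H_0 ≅ Z,  H_1 ≅ Z ⊕ Z_2,  H_2 = 0.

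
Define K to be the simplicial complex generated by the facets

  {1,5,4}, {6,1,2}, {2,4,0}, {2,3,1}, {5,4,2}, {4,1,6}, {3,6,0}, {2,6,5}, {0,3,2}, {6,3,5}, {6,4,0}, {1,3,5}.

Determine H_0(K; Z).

H_0 ≅ Z.

K has 7 vertices, 18 edges, 12 triangles.
rank ∂_0 = 0, rank ∂_1 = 6 ⇒ b_0 = 7 − 0 − 6 = 1; all invariant factors of ∂_1 are 1 so no torsion. So H_0 = Z.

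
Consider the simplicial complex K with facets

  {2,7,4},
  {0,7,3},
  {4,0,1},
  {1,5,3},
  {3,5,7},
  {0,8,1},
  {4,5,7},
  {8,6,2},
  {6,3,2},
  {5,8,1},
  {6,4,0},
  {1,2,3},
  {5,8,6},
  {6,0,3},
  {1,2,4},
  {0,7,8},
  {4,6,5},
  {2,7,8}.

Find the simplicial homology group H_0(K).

K has 9 vertices, 27 edges, 18 triangles.
rank ∂_0 = 0, rank ∂_1 = 8 ⇒ b_0 = 9 − 0 − 8 = 1; all invariant factors of ∂_1 are 1 so no torsion. So H_0 = Z.

H_0 ≅ Z.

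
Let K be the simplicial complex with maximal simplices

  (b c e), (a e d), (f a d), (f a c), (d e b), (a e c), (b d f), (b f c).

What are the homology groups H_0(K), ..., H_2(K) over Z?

Fix the vertex order a < b < c < d < e < f and write every simplex with vertices in increasing order. Then dim K = 2 and the simplices of K are:

  0-simplices (6): a, b, c, d, e, f
  1-simplices (12): ac, ad, ae, af, bc, bd, be, bf, ce, cf, de, df
  2-simplices (8): ace, acf, ade, adf, bce, bcf, bde, bdf

Hence C_0 ≅ Z^6, C_1 ≅ Z^12, C_2 ≅ Z^8.

∂_1: C_1 → C_0 maps an edge to its endpoints' difference, ∂[p,q] = q − p. For instance
  ∂ac = c − a.
The 6×12 boundary matrix has rank 5 and Smith normal form diag(1,1,1,1,1).

∂_2: C_2 → C_1 sends each 2-simplex [p,q,r] to [q,r] − [p,r] + [p,q]. For instance
  ∂bdf = df − bf + bd,
  ∂adf = df − af + ad.
The 12×8 boundary matrix has rank 7 and Smith normal form diag(1,1,1,1,1,1,1).

Reading off H_k = ker ∂_k / im ∂_{k+1}:

  H_0: rank C_0 − rank ∂_1 = 6 − 5 = 1, and the invariant factors of ∂_1 are all 1, so H_0 = Z.
  H_1: rank ker ∂_1 − rank ∂_2 = (12 − 5) − 7 = 0, and the invariant factors of ∂_2 are all 1, so H_1 = 0.
  H_2: rank ker ∂_2 − rank ∂_3 = (8 − 7) − 0 = 1, and there is no ∂_3, so H_2 = Z.

(K is a triangulation of the 2-sphere S^2.)

H_0 = Z,  H_1 = 0,  H_2 = Z.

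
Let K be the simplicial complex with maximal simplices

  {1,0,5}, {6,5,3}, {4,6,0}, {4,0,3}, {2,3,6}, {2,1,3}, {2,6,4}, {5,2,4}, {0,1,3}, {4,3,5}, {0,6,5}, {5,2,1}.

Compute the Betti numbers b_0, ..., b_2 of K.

K has 7 vertices, 18 edges, 12 triangles.
rank ∂_0 = 0, rank ∂_1 = 6 ⇒ b_0 = 7 − 0 − 6 = 1; all invariant factors of ∂_1 are 1 so no torsion. So H_0 = Z.
rank ∂_1 = 6, rank ∂_2 = 12 ⇒ b_1 = 18 − 6 − 12 = 0; ∂_2 has invariant factor(s) [2] giving torsion. So H_1 = Z/2Z.
rank ∂_2 = 12, rank ∂_3 = 0 ⇒ b_2 = 12 − 12 − 0 = 0. So H_2 = 0.

b_0 = 1, b_1 = 0, b_2 = 0.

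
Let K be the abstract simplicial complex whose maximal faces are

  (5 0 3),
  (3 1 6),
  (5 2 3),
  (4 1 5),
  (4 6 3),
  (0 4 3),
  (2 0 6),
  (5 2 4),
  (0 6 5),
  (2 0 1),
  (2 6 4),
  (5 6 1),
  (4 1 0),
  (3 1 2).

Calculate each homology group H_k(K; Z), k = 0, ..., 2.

Fix the vertex order 0 < 1 < 2 < 3 < 4 < 5 < 6 and write every simplex with vertices in increasing order. Then dim K = 2 and the simplices of K are:

  0-simplices (7): [0], [1], [2], [3], [4], [5], [6]
  1-simplices (21): [0,1], [0,2], [0,3], [0,4], [0,5], [0,6], [1,2], [1,3], [1,4], [1,5], [1,6], [2,3], [2,4], [2,5], [2,6], [3,4], [3,5], [3,6], [4,5], [4,6], [5,6]
  2-simplices (14): [0,1,2], [0,1,4], [0,2,6], [0,3,4], [0,3,5], [0,5,6], [1,2,3], [1,3,6], [1,4,5], [1,5,6], [2,3,5], [2,4,5], [2,4,6], [3,4,6]

Hence C_0 ≅ Z^7, C_1 ≅ Z^21, C_2 ≅ Z^14.

The boundary map ∂_1: C_1 → C_0 is given by ∂[p,q] = [q] − [p]. For instance
  ∂[3,5] = [5] − [3].
The resulting 7×21 matrix has rank 6, and its Smith normal form has invariant factors (1,1,1,1,1,1).

The boundary map ∂_2: C_2 → C_1 acts by ∂[p,q,r] = [q,r] − [p,r] + [p,q]. For instance
  ∂[0,3,4] = [3,4] − [0,4] + [0,3],
  ∂[2,4,5] = [4,5] − [2,5] + [2,4].
The resulting 21×14 matrix has rank 13, and its Smith normal form has invariant factors (1,1,1,1,1,1,1,1,1,1,1,1,1).

Reading off H_k = ker ∂_k / im ∂_{k+1}:

  H_0: rank C_0 − rank ∂_1 = 7 − 6 = 1, and the invariant factors of ∂_1 are all 1, so H_0 ≅ Z.
  H_1: rank ker ∂_1 − rank ∂_2 = (21 − 6) − 13 = 2, and the invariant factors of ∂_2 are all 1, so H_1 ≅ Z^2.
  H_2: rank ker ∂_2 − rank ∂_3 = (14 − 13) − 0 = 1, and there is no ∂_3, so H_2 ≅ Z.

(K is a triangulation of the torus T^2.)

H_0 ≅ Z,  H_1 ≅ Z^2,  H_2 ≅ Z.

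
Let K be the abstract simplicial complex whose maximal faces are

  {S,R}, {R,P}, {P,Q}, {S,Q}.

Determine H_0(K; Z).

Take the total order P < Q < R < S on the vertex set. Then K (dimension 1) consists of the simplices:

  0-simplices (4): P, Q, R, S
  1-simplices (4): PQ, PR, QS, RS

Hence C_0 ≅ Z^4, C_1 ≅ Z^4.

∂_1: C_1 → C_0 maps an edge to its endpoints' difference, ∂[p,q] = q − p.
As a 4×4 matrix over Z this has rank 3, with invariant factors (1,1,1).

Computing H_k = (kernel of ∂_k) / (image of ∂_{k+1}):

  H_0: rank C_0 − rank ∂_1 = 4 − 3 = 1, and the invariant factors of ∂_1 are all 1, so H_0 ≅ Z.

H_0 ≅ Z.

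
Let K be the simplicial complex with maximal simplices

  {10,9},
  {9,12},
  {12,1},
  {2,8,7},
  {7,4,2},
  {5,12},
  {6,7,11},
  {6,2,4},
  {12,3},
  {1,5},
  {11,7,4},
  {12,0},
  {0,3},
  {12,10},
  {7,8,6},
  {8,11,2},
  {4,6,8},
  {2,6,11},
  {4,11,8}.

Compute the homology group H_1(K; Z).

Fix the vertex order 0 < 1 < 2 < 3 < 4 < 5 < 6 < 7 < 8 < 9 < 10 < 11 < 12 and write every simplex with vertices in increasing order. Then dim K = 2 and the simplices of K are:

  0-simplices (13): [0], [1], [2], [3], [4], [5], [6], [7], [8], [9], [10], [11], [12]
  1-simplices (24): (24 of them)
  2-simplices (10): [2,4,6], [2,4,7], [2,6,11], [2,7,8], [2,8,11], [4,6,8], [4,7,11], [4,8,11], [6,7,8], [6,7,11]

so the chain groups are C_0 ≅ Z^13, C_1 ≅ Z^24, C_2 ≅ Z^10.

∂_1: C_1 → C_0 is given by ∂[p,q] = [q] − [p]. For instance
  ∂[3,12] = [12] − [3].
This gives a 13×24 integer matrix of rank 11; reducing to Smith normal form yields diagonal entries (1,1,1,1,1,1,1,1,1,1,1).

The boundary map ∂_2: C_2 → C_1 acts by ∂[p,q,r] = [q,r] − [p,r] + [p,q]. For instance
  ∂[2,4,7] = [4,7] − [2,7] + [2,4],
  ∂[4,7,11] = [7,11] − [4,11] + [4,7].
This gives a 24×10 integer matrix of rank 10; reducing to Smith normal form yields diagonal entries (1,1,1,1,1,1,1,1,1,2).

Computing H_k = (kernel of ∂_k) / (image of ∂_{k+1}):

  H_1: rank ker ∂_1 − rank ∂_2 = (24 − 11) − 10 = 3, and ∂_2 has invariant factor 2 > 1, so H_1 ≅ Z^3 ⊕ Z/2Z.

(K is a triangulation of the disjoint union of the real projective plane RP^2 and a wedge of 3 circles.)

H_1 ≅ Z^3 ⊕ Z/2Z.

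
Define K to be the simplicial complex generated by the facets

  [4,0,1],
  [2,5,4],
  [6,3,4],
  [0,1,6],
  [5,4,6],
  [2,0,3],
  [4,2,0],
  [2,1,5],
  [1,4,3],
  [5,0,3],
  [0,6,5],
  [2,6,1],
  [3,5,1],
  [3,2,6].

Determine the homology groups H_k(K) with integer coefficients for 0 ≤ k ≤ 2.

H_0 = Z,  H_1 = Z^2,  H_2 = Z.

Order the vertices as 0 < 1 < 2 < 3 < 4 < 5 < 6. Listing each simplex with vertices in this order, K has dimension 2 with simplices:

  0-simplices (7): [0], [1], [2], [3], [4], [5], [6]
  1-simplices (21): [0,1], [0,2], [0,3], [0,4], [0,5], [0,6], [1,2], [1,3], [1,4], [1,5], [1,6], [2,3], [2,4], [2,5], [2,6], [3,4], [3,5], [3,6], [4,5], [4,6], [5,6]
  2-simplices (14): [0,1,4], [0,1,6], [0,2,3], [0,2,4], [0,3,5], [0,5,6], [1,2,5], [1,2,6], [1,3,4], [1,3,5], [2,3,6], [2,4,5], [3,4,6], [4,5,6]

Hence C_0 ≅ Z^7, C_1 ≅ Z^21, C_2 ≅ Z^14.

Boundary ∂_1: C_1 → C_0 is given by ∂[p,q] = [q] − [p]. For instance
  ∂[0,3] = [3] − [0].
The 7×21 boundary matrix has rank 6 and Smith normal form diag(1,1,1,1,1,1).

∂_2: C_2 → C_1 maps a triangle to the signed sum of its edges. For instance
  ∂[0,2,4] = [2,4] − [0,4] + [0,2],
  ∂[3,4,6] = [4,6] − [3,6] + [3,4].
This gives a 21×14 integer matrix of rank 13; reducing to Smith normal form yields diagonal entries (1,1,1,1,1,1,1,1,1,1,1,1,1).

Now H_k = ker ∂_k / im ∂_{k+1}, so:

  H_0: rank C_0 − rank ∂_1 = 7 − 6 = 1, and the invariant factors of ∂_1 are all 1, so H_0 ≅ Z.
  H_1: rank ker ∂_1 − rank ∂_2 = (21 − 6) − 13 = 2, and the invariant factors of ∂_2 are all 1, so H_1 ≅ Z^2.
  H_2: rank ker ∂_2 − rank ∂_3 = (14 − 13) − 0 = 1, and there is no ∂_3, so H_2 ≅ Z.

As a check, the Euler characteristic is 7 − 21 + 14 = 0, which agrees with 1 − 2 + 1 = 0.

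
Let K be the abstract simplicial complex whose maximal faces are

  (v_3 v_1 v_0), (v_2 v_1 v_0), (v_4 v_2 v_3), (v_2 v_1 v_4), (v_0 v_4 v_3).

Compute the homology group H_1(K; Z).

H_1 = Z.

We work with the vertex ordering v_0 < v_1 < v_2 < v_3 < v_4. The simplices of K, each written with vertices in increasing order, are:

  0-simplices (5): [v_0], [v_1], [v_2], [v_3], [v_4]
  1-simplices (10): [v_0,v_1], [v_0,v_2], [v_0,v_3], [v_0,v_4], [v_1,v_2], [v_1,v_3], [v_1,v_4], [v_2,v_3], [v_2,v_4], [v_3,v_4]
  2-simplices (5): [v_0,v_1,v_2], [v_0,v_1,v_3], [v_0,v_3,v_4], [v_1,v_2,v_4], [v_2,v_3,v_4]

so the chain groups are C_0 ≅ Z^5, C_1 ≅ Z^10, C_2 ≅ Z^5.

The boundary map ∂_1: C_1 → C_0 sends each edge [p,q] (with p < q) to q − p.
The resulting 5×10 matrix has rank 4, and its Smith normal form has invariant factors (1,1,1,1).

Boundary ∂_2: C_2 → C_1 maps a triangle to the signed sum of its edges. For instance
  ∂[v_2,v_3,v_4] = [v_3,v_4] − [v_2,v_4] + [v_2,v_3],
  ∂[v_0,v_1,v_2] = [v_1,v_2] − [v_0,v_2] + [v_0,v_1].
As a 10×5 matrix over Z this has rank 5, with invariant factors (1,1,1,1,1).

Computing H_k = (kernel of ∂_k) / (image of ∂_{k+1}):

  H_1: rank ker ∂_1 − rank ∂_2 = (10 − 4) − 5 = 1, and the invariant factors of ∂_2 are all 1, so H_1 = Z.

(K is a triangulation of the Möbius band.)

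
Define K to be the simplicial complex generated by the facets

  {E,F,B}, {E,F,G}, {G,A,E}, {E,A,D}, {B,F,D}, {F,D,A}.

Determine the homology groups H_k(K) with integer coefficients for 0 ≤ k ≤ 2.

H_0 ≅ Z,  H_1 ≅ Z,  H_2 = 0.

Order the vertices as A < B < D < E < F < G. Listing each simplex with vertices in this order, K has dimension 2 with simplices:

  0-simplices (6): A, B, D, E, F, G
  1-simplices (12): AD, AE, AF, AG, BD, BE, BF, DE, DF, EF, EG, FG
  2-simplices (6): ADE, ADF, AEG, BDF, BEF, EFG

Hence C_0 ≅ Z^6, C_1 ≅ Z^12, C_2 ≅ Z^6.

Boundary ∂_1: C_1 → C_0 sends each edge [p,q] (with p < q) to q − p. For instance
  ∂BE = E − B.
The 6×12 boundary matrix has rank 5 and Smith normal form diag(1,1,1,1,1).

The boundary map ∂_2: C_2 → C_1 maps a triangle to the signed sum of its edges. For instance
  ∂EFG = FG − EG + EF,
  ∂BEF = EF − BF + BE.
As a 12×6 matrix over Z this has rank 6, with invariant factors (1,1,1,1,1,1).

Computing H_k = (kernel of ∂_k) / (image of ∂_{k+1}):

  H_0: rank C_0 − rank ∂_1 = 6 − 5 = 1, and the invariant factors of ∂_1 are all 1, so H_0 = Z.
  H_1: rank ker ∂_1 − rank ∂_2 = (12 − 5) − 6 = 1, and the invariant factors of ∂_2 are all 1, so H_1 = Z.
  H_2: rank ker ∂_2 − rank ∂_3 = (6 − 6) − 0 = 0, and there is no ∂_3, so H_2 = 0.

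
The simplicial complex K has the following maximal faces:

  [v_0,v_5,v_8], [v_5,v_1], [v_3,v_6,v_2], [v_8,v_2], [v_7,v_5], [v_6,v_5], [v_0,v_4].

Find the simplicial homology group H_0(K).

H_0 ≅ Z.

K has 9 vertices, 11 edges, 2 triangles.
rank ∂_0 = 0, rank ∂_1 = 8 ⇒ b_0 = 9 − 0 − 8 = 1; all invariant factors of ∂_1 are 1 so no torsion. So H_0 = Z.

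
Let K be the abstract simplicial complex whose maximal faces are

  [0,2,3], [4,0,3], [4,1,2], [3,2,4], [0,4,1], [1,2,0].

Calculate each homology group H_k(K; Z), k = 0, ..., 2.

Take the total order 0 < 1 < 2 < 3 < 4 on the vertex set. Then K (dimension 2) consists of the simplices:

  0-simplices (5): [0], [1], [2], [3], [4]
  1-simplices (9): [0,1], [0,2], [0,3], [0,4], [1,2], [1,4], [2,3], [2,4], [3,4]
  2-simplices (6): [0,1,2], [0,1,4], [0,2,3], [0,3,4], [1,2,4], [2,3,4]

Hence C_0 ≅ Z^5, C_1 ≅ Z^9, C_2 ≅ Z^6.

The boundary map ∂_1: C_1 → C_0 is given by ∂[p,q] = [q] − [p]. For instance
  ∂[2,4] = [4] − [2].
The 5×9 boundary matrix has rank 4 and Smith normal form diag(1,1,1,1).

The boundary map ∂_2: C_2 → C_1 acts by ∂[p,q,r] = [q,r] − [p,r] + [p,q]. For instance
  ∂[2,3,4] = [3,4] − [2,4] + [2,3],
  ∂[0,1,2] = [1,2] − [0,2] + [0,1].
As a 9×6 matrix over Z this has rank 5, with invariant factors (1,1,1,1,1).

Now H_k = ker ∂_k / im ∂_{k+1}, so:

  H_0: rank C_0 − rank ∂_1 = 5 − 4 = 1, and the invariant factors of ∂_1 are all 1, so H_0 = Z.
  H_1: rank ker ∂_1 − rank ∂_2 = (9 − 4) − 5 = 0, and the invariant factors of ∂_2 are all 1, so H_1 = 0.
  H_2: rank ker ∂_2 − rank ∂_3 = (6 − 5) − 0 = 1, and there is no ∂_3, so H_2 = Z.

As a check, the Euler characteristic is 5 − 9 + 6 = 2, which agrees with 1 − 0 + 1 = 2.

H_0 ≅ Z,  H_1 = 0,  H_2 ≅ Z.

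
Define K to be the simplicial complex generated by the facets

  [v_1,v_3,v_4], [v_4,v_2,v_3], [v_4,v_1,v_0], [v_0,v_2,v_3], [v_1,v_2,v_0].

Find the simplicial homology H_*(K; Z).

H_0 ≅ Z,  H_1 ≅ Z,  H_2 = 0.

Fix the vertex order v_0 < v_1 < v_2 < v_3 < v_4 and write every simplex with vertices in increasing order. Then dim K = 2 and the simplices of K are:

  0-simplices (5): [v_0], [v_1], [v_2], [v_3], [v_4]
  1-simplices (10): [v_0,v_1], [v_0,v_2], [v_0,v_3], [v_0,v_4], [v_1,v_2], [v_1,v_3], [v_1,v_4], [v_2,v_3], [v_2,v_4], [v_3,v_4]
  2-simplices (5): [v_0,v_1,v_2], [v_0,v_1,v_4], [v_0,v_2,v_3], [v_1,v_3,v_4], [v_2,v_3,v_4]

giving chain groups C_0 ≅ Z^5, C_1 ≅ Z^10, C_2 ≅ Z^5.

Boundary ∂_1: C_1 → C_0 sends each edge [p,q] (with p < q) to q − p. For instance
  ∂[v_2,v_4] = [v_4] − [v_2].
This gives a 5×10 integer matrix of rank 4; reducing to Smith normal form yields diagonal entries (1,1,1,1).

Boundary ∂_2: C_2 → C_1 maps a triangle to the signed sum of its edges. For instance
  ∂[v_0,v_2,v_3] = [v_2,v_3] − [v_0,v_3] + [v_0,v_2],
  ∂[v_0,v_1,v_4] = [v_1,v_4] − [v_0,v_4] + [v_0,v_1].
This gives a 10×5 integer matrix of rank 5; reducing to Smith normal form yields diagonal entries (1,1,1,1,1).

Now H_k = ker ∂_k / im ∂_{k+1}, so:

  H_0: rank C_0 − rank ∂_1 = 5 − 4 = 1, and the invariant factors of ∂_1 are all 1, so H_0 ≅ Z.
  H_1: rank ker ∂_1 − rank ∂_2 = (10 − 4) − 5 = 1, and the invariant factors of ∂_2 are all 1, so H_1 ≅ Z.
  H_2: rank ker ∂_2 − rank ∂_3 = (5 − 5) − 0 = 0, and there is no ∂_3, so H_2 ≅ 0.

(K is a triangulation of the Möbius band.)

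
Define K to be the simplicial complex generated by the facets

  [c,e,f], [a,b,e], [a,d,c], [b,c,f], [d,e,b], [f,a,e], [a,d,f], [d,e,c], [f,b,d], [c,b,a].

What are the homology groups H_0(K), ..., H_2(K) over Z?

H_0 ≅ Z,  H_1 ≅ Z/2,  H_2 = 0.

Take the total order a < b < c < d < e < f on the vertex set. Then K (dimension 2) consists of the simplices:

  0-simplices (6): a, b, c, d, e, f
  1-simplices (15): ab, ac, ad, ae, af, bc, bd, be, bf, cd, ce, cf, de, df, ef
  2-simplices (10): abc, abe, acd, adf, aef, bcf, bde, bdf, cde, cef

giving chain groups C_0 ≅ Z^6, C_1 ≅ Z^15, C_2 ≅ Z^10.

Boundary ∂_1: C_1 → C_0 maps an edge to its endpoints' difference, ∂[p,q] = q − p.
As a 6×15 matrix over Z this has rank 5, with invariant factors (1,1,1,1,1).

Boundary ∂_2: C_2 → C_1 acts by ∂[p,q,r] = [q,r] − [p,r] + [p,q]. For instance
  ∂bde = de − be + bd,
  ∂cef = ef − cf + ce.
As a 15×10 matrix over Z this has rank 10, with invariant factors (1,1,1,1,1,1,1,1,1,2).

Reading off H_k = ker ∂_k / im ∂_{k+1}:

  H_0: rank C_0 − rank ∂_1 = 6 − 5 = 1, and the invariant factors of ∂_1 are all 1, so H_0 ≅ Z.
  H_1: rank ker ∂_1 − rank ∂_2 = (15 − 5) − 10 = 0, and ∂_2 has invariant factor 2 > 1, so H_1 ≅ Z/2.
  H_2: rank ker ∂_2 − rank ∂_3 = (10 − 10) − 0 = 0, and there is no ∂_3, so H_2 ≅ 0.

As a check, the Euler characteristic is 6 − 15 + 10 = 1, which agrees with 1 − 0 + 0 = 1.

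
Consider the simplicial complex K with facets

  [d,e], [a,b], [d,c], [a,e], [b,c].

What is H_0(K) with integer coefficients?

H_0 ≅ Z.

Fix the vertex order a < b < c < d < e and write every simplex with vertices in increasing order. Then dim K = 1 and the simplices of K are:

  0-simplices (5): a, b, c, d, e
  1-simplices (5): ab, ae, bc, cd, de

so the chain groups are C_0 ≅ Z^5, C_1 ≅ Z^5.

∂_1: C_1 → C_0 maps an edge to its endpoints' difference, ∂[p,q] = q − p. For instance
  ∂de = e − d.
This gives a 5×5 integer matrix of rank 4; reducing to Smith normal form yields diagonal entries (1,1,1,1).

Reading off H_k = ker ∂_k / im ∂_{k+1}:

  H_0: rank C_0 − rank ∂_1 = 5 − 4 = 1, and the invariant factors of ∂_1 are all 1, so H_0 = Z.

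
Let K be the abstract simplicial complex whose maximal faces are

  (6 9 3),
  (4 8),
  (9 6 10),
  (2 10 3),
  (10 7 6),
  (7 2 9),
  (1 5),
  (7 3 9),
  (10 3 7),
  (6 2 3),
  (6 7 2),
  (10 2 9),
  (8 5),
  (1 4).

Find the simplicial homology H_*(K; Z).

H_0 ≅ Z^2,  H_1 ≅ Z ⊕ Z/2Z,  H_2 = 0.

Fix the vertex order 1 < 2 < 3 < 4 < 5 < 6 < 7 < 8 < 9 < 10 and write every simplex with vertices in increasing order. Then dim K = 2 and the simplices of K are:

  0-simplices (10): [1], [2], [3], [4], [5], [6], [7], [8], [9], [10]
  1-simplices (19): [1,4], [1,5], [2,3], [2,6], [2,7], [2,9], [2,10], [3,6], [3,7], [3,9], [3,10], [4,8], [5,8], [6,7], [6,9], [6,10], [7,9], [7,10], [9,10]
  2-simplices (10): [2,3,6], [2,3,10], [2,6,7], [2,7,9], [2,9,10], [3,6,9], [3,7,9], [3,7,10], [6,7,10], [6,9,10]

so the chain groups are C_0 ≅ Z^10, C_1 ≅ Z^19, C_2 ≅ Z^10.

The boundary map ∂_1: C_1 → C_0 is given by ∂[p,q] = [q] − [p]. For instance
  ∂[2,7] = [7] − [2].
As a 10×19 matrix over Z this has rank 8, with invariant factors (1,1,1,1,1,1,1,1).

The boundary map ∂_2: C_2 → C_1 sends each 2-simplex [p,q,r] to [q,r] − [p,r] + [p,q]. For instance
  ∂[2,3,6] = [3,6] − [2,6] + [2,3],
  ∂[6,7,10] = [7,10] − [6,10] + [6,7].
As a 19×10 matrix over Z this has rank 10, with invariant factors (1,1,1,1,1,1,1,1,1,2).

Computing H_k = (kernel of ∂_k) / (image of ∂_{k+1}):

  H_0: rank C_0 − rank ∂_1 = 10 − 8 = 2, and the invariant factors of ∂_1 are all 1, so H_0 = Z^2.
  H_1: rank ker ∂_1 − rank ∂_2 = (19 − 8) − 10 = 1, and ∂_2 has invariant factor 2 > 1, so H_1 = Z ⊕ Z/2Z.
  H_2: rank ker ∂_2 − rank ∂_3 = (10 − 10) − 0 = 0, and there is no ∂_3, so H_2 = 0.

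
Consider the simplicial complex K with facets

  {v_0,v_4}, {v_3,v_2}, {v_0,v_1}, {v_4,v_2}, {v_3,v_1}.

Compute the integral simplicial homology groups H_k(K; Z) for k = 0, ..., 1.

H_0 = Z,  H_1 = Z.

Order the vertices as v_0 < v_1 < v_2 < v_3 < v_4. Listing each simplex with vertices in this order, K has dimension 1 with simplices:

  0-simplices (5): [v_0], [v_1], [v_2], [v_3], [v_4]
  1-simplices (5): [v_0,v_1], [v_0,v_4], [v_1,v_3], [v_2,v_3], [v_2,v_4]

so the chain groups are C_0 ≅ Z^5, C_1 ≅ Z^5.

The boundary map ∂_1: C_1 → C_0 sends each edge [p,q] (with p < q) to q − p. For instance
  ∂[v_2,v_3] = [v_3] − [v_2].
The 5×5 boundary matrix has rank 4 and Smith normal form diag(1,1,1,1).

Now H_k = ker ∂_k / im ∂_{k+1}, so:

  H_0: rank C_0 − rank ∂_1 = 5 − 4 = 1, and the invariant factors of ∂_1 are all 1, so H_0 ≅ Z.
  H_1: rank ker ∂_1 − rank ∂_2 = (5 − 4) − 0 = 1, and there is no ∂_2, so H_1 ≅ Z.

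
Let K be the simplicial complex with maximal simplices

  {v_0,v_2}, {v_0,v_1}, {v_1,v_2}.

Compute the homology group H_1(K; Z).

Order the vertices as v_0 < v_1 < v_2. Listing each simplex with vertices in this order, K has dimension 1 with simplices:

  0-simplices (3): [v_0], [v_1], [v_2]
  1-simplices (3): [v_0,v_1], [v_0,v_2], [v_1,v_2]

Hence C_0 ≅ Z^3, C_1 ≅ Z^3.

Boundary ∂_1: C_1 → C_0 maps an edge to its endpoints' difference, ∂[p,q] = q − p. For instance
  ∂[v_1,v_2] = [v_2] − [v_1].
As a 3×3 matrix over Z this has rank 2, with invariant factors (1,1).

Now H_k = ker ∂_k / im ∂_{k+1}, so:

  H_1: rank ker ∂_1 − rank ∂_2 = (3 − 2) − 0 = 1, and there is no ∂_2, so H_1 = Z.

H_1 ≅ Z.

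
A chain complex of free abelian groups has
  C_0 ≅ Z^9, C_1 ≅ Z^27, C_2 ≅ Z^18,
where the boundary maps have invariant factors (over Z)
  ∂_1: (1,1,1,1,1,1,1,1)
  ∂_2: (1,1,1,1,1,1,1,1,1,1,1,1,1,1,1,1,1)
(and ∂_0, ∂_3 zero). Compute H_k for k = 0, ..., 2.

H_0: b_0 = 9 − 0 − 8 = 1; torsion from ∂_1 factors > 1: none. So H_0 ≅ Z.
H_1: b_1 = 27 − 8 − 17 = 2; torsion from ∂_2 factors > 1: none. So H_1 ≅ Z^2.
H_2: b_2 = 18 − 17 − 0 = 1; torsion from ∂_3 factors > 1: none. So H_2 ≅ Z.

H_0 ≅ Z,  H_1 ≅ Z^2,  H_2 ≅ Z.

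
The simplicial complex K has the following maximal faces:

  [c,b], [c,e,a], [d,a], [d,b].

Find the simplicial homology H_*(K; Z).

H_0 = Z,  H_1 = Z,  H_2 = 0.

Fix the vertex order a < b < c < d < e and write every simplex with vertices in increasing order. Then dim K = 2 and the simplices of K are:

  0-simplices (5): a, b, c, d, e
  1-simplices (6): ac, ad, ae, bc, bd, ce
  2-simplices (1): ace

giving chain groups C_0 ≅ Z^5, C_1 ≅ Z^6, C_2 ≅ Z^1.

∂_1: C_1 → C_0 maps an edge to its endpoints' difference, ∂[p,q] = q − p. For instance
  ∂ae = e − a.
The resulting 5×6 matrix has rank 4, and its Smith normal form has invariant factors (1,1,1,1).

Boundary ∂_2: C_2 → C_1 acts by ∂[p,q,r] = [q,r] − [p,r] + [p,q]. For instance
  ∂ace = ce − ae + ac.
As a 6×1 matrix over Z this has rank 1, with invariant factors (1).

Reading off H_k = ker ∂_k / im ∂_{k+1}:

  H_0: rank C_0 − rank ∂_1 = 5 − 4 = 1, and the invariant factors of ∂_1 are all 1, so H_0 = Z.
  H_1: rank ker ∂_1 − rank ∂_2 = (6 − 4) − 1 = 1, and the invariant factors of ∂_2 are all 1, so H_1 = Z.
  H_2: rank ker ∂_2 − rank ∂_3 = (1 − 1) − 0 = 0, and there is no ∂_3, so H_2 = 0.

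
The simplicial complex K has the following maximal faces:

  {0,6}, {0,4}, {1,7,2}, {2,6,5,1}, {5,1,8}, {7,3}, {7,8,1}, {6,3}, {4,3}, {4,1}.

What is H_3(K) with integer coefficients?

Take the total order 0 < 1 < 2 < 3 < 4 < 5 < 6 < 7 < 8 on the vertex set. Then K (dimension 3) consists of the simplices:

  0-simplices (9): [0], [1], [2], [3], [4], [5], [6], [7], [8]
  1-simplices (17): [0,4], [0,6], [1,2], [1,4], [1,5], [1,6], [1,7], [1,8], [2,5], [2,6], [2,7], [3,4], [3,6], [3,7], [5,6], [5,8], [7,8]
  2-simplices (7): [1,2,5], [1,2,6], [1,2,7], [1,5,6], [1,5,8], [1,7,8], [2,5,6]
  3-simplices (1): [1,2,5,6]

giving chain groups C_0 ≅ Z^9, C_1 ≅ Z^17, C_2 ≅ Z^7, C_3 ≅ Z^1.

Boundary ∂_1: C_1 → C_0 maps an edge to its endpoints' difference, ∂[p,q] = q − p.
This gives a 9×17 integer matrix of rank 8; reducing to Smith normal form yields diagonal entries (1,1,1,1,1,1,1,1).

Boundary ∂_2: C_2 → C_1 acts by ∂[p,q,r] = [q,r] − [p,r] + [p,q]. For instance
  ∂[1,5,8] = [5,8] − [1,8] + [1,5],
  ∂[1,2,7] = [2,7] − [1,7] + [1,2].
As a 17×7 matrix over Z this has rank 6, with invariant factors (1,1,1,1,1,1).

The boundary map ∂_3: C_3 → C_2 sends each 3-simplex σ to the alternating sum Σ_i (−1)^i (σ with its i-th vertex removed). For instance
  ∂[1,2,5,6] = [2,5,6] − [1,5,6] + [1,2,6] − [1,2,5].
The resulting 7×1 matrix has rank 1, and its Smith normal form has invariant factors (1).

Reading off H_k = ker ∂_k / im ∂_{k+1}:

  H_3: rank ker ∂_3 − rank ∂_4 = (1 − 1) − 0 = 0, and there is no ∂_4, so H_3 ≅ 0.

H_3 ≅ 0.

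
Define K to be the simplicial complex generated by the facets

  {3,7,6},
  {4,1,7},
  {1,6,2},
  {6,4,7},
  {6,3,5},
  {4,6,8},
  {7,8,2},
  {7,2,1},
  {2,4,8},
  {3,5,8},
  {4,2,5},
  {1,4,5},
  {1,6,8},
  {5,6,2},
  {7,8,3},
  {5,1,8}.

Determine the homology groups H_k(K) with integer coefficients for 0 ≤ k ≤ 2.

H_0 = Z,  H_1 = Z^2,  H_2 = Z.

Take the total order 1 < 2 < 3 < 4 < 5 < 6 < 7 < 8 on the vertex set. Then K (dimension 2) consists of the simplices:

  0-simplices (8): [1], [2], [3], [4], [5], [6], [7], [8]
  1-simplices (24): (24 of them)
  2-simplices (16): [1,2,6], [1,2,7], [1,4,5], [1,4,7], [1,5,8], [1,6,8], [2,4,5], [2,4,8], [2,5,6], [2,7,8], [3,5,6], [3,5,8], [3,6,7], [3,7,8], [4,6,7], [4,6,8]

giving chain groups C_0 ≅ Z^8, C_1 ≅ Z^24, C_2 ≅ Z^16.

Boundary ∂_1: C_1 → C_0 is given by ∂[p,q] = [q] − [p]. For instance
  ∂[3,5] = [5] − [3].
This gives a 8×24 integer matrix of rank 7; reducing to Smith normal form yields diagonal entries (1,1,1,1,1,1,1).

The boundary map ∂_2: C_2 → C_1 acts by ∂[p,q,r] = [q,r] − [p,r] + [p,q]. For instance
  ∂[4,6,7] = [6,7] − [4,7] + [4,6],
  ∂[2,4,8] = [4,8] − [2,8] + [2,4].
The resulting 24×16 matrix has rank 15, and its Smith normal form has invariant factors (1,1,1,1,1,1,1,1,1,1,1,1,1,1,1).

From H_k ≅ ker(∂_k) / im(∂_{k+1}) we obtain:

  H_0: rank C_0 − rank ∂_1 = 8 − 7 = 1, and the invariant factors of ∂_1 are all 1, so H_0 ≅ Z.
  H_1: rank ker ∂_1 − rank ∂_2 = (24 − 7) − 15 = 2, and the invariant factors of ∂_2 are all 1, so H_1 ≅ Z^2.
  H_2: rank ker ∂_2 − rank ∂_3 = (16 − 15) − 0 = 1, and there is no ∂_3, so H_2 ≅ Z.

As a check, the Euler characteristic is 8 − 24 + 16 = 0, which agrees with 1 − 2 + 1 = 0.
(K is a triangulation of the torus T^2.)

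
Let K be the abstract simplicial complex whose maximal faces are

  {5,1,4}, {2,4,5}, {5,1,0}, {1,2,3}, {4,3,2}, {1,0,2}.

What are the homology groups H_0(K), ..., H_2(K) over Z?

K has 6 vertices, 12 edges, 6 triangles.
rank ∂_0 = 0, rank ∂_1 = 5 ⇒ b_0 = 6 − 0 − 5 = 1; all invariant factors of ∂_1 are 1 so no torsion. So H_0 = Z.
rank ∂_1 = 5, rank ∂_2 = 6 ⇒ b_1 = 12 − 5 − 6 = 1; all invariant factors of ∂_2 are 1 so no torsion. So H_1 = Z.
rank ∂_2 = 6, rank ∂_3 = 0 ⇒ b_2 = 6 − 6 − 0 = 0. So H_2 = 0.

H_0 = Z,  H_1 = Z,  H_2 = 0.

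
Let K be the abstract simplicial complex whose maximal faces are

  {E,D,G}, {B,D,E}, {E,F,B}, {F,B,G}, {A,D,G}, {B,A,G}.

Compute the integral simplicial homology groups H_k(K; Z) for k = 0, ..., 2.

Order the vertices as A < B < D < E < F < G. Listing each simplex with vertices in this order, K has dimension 2 with simplices:

  0-simplices (6): A, B, D, E, F, G
  1-simplices (12): AB, AD, AG, BD, BE, BF, BG, DE, DG, EF, EG, FG
  2-simplices (6): ABG, ADG, BDE, BEF, BFG, DEG

giving chain groups C_0 ≅ Z^6, C_1 ≅ Z^12, C_2 ≅ Z^6.

∂_1: C_1 → C_0 is given by ∂[p,q] = [q] − [p].
As a 6×12 matrix over Z this has rank 5, with invariant factors (1,1,1,1,1).

∂_2: C_2 → C_1 maps a triangle to the signed sum of its edges. For instance
  ∂BEF = EF − BF + BE,
  ∂BDE = DE − BE + BD.
This gives a 12×6 integer matrix of rank 6; reducing to Smith normal form yields diagonal entries (1,1,1,1,1,1).

Now H_k = ker ∂_k / im ∂_{k+1}, so:

  H_0: rank C_0 − rank ∂_1 = 6 − 5 = 1, and the invariant factors of ∂_1 are all 1, so H_0 ≅ Z.
  H_1: rank ker ∂_1 − rank ∂_2 = (12 − 5) − 6 = 1, and the invariant factors of ∂_2 are all 1, so H_1 ≅ Z.
  H_2: rank ker ∂_2 − rank ∂_3 = (6 − 6) − 0 = 0, and there is no ∂_3, so H_2 ≅ 0.

As a check, the Euler characteristic is 6 − 12 + 6 = 0, which agrees with 1 − 1 + 0 = 0.

H_0 ≅ Z,  H_1 ≅ Z,  H_2 = 0.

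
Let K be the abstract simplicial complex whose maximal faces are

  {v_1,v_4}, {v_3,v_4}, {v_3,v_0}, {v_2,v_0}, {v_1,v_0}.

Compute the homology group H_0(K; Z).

Order the vertices as v_0 < v_1 < v_2 < v_3 < v_4. Listing each simplex with vertices in this order, K has dimension 1 with simplices:

  0-simplices (5): [v_0], [v_1], [v_2], [v_3], [v_4]
  1-simplices (5): [v_0,v_1], [v_0,v_2], [v_0,v_3], [v_1,v_4], [v_3,v_4]

Hence C_0 ≅ Z^5, C_1 ≅ Z^5.

∂_1: C_1 → C_0 maps an edge to its endpoints' difference, ∂[p,q] = q − p.
This gives a 5×5 integer matrix of rank 4; reducing to Smith normal form yields diagonal entries (1,1,1,1).

From H_k ≅ ker(∂_k) / im(∂_{k+1}) we obtain:

  H_0: rank C_0 − rank ∂_1 = 5 − 4 = 1, and the invariant factors of ∂_1 are all 1, so H_0 = Z.

H_0 ≅ Z.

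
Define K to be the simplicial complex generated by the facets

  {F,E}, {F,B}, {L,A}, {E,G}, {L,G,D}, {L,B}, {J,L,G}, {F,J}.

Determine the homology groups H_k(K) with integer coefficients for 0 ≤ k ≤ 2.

Take the total order A < B < D < E < F < G < J < L on the vertex set. Then K (dimension 2) consists of the simplices:

  0-simplices (8): A, B, D, E, F, G, J, L
  1-simplices (11): AL, BF, BL, DG, DL, EF, EG, FJ, GJ, GL, JL
  2-simplices (2): DGL, GJL

Hence C_0 ≅ Z^8, C_1 ≅ Z^11, C_2 ≅ Z^2.

Boundary ∂_1: C_1 → C_0 sends each edge [p,q] (with p < q) to q − p. For instance
  ∂BF = F − B.
As a 8×11 matrix over Z this has rank 7, with invariant factors (1,1,1,1,1,1,1).

∂_2: C_2 → C_1 acts by ∂[p,q,r] = [q,r] − [p,r] + [p,q]. For instance
  ∂GJL = JL − GL + GJ,
  ∂DGL = GL − DL + DG.
This gives a 11×2 integer matrix of rank 2; reducing to Smith normal form yields diagonal entries (1,1).

Now H_k = ker ∂_k / im ∂_{k+1}, so:

  H_0: rank C_0 − rank ∂_1 = 8 − 7 = 1, and the invariant factors of ∂_1 are all 1, so H_0 ≅ Z.
  H_1: rank ker ∂_1 − rank ∂_2 = (11 − 7) − 2 = 2, and the invariant factors of ∂_2 are all 1, so H_1 ≅ Z^2.
  H_2: rank ker ∂_2 − rank ∂_3 = (2 − 2) − 0 = 0, and there is no ∂_3, so H_2 ≅ 0.

H_0 = Z,  H_1 = Z^2,  H_2 = 0.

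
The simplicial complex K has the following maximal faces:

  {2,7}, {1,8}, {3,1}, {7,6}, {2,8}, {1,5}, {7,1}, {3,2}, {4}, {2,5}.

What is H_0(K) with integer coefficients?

Order the vertices as 1 < 2 < 3 < 4 < 5 < 6 < 7 < 8. Listing each simplex with vertices in this order, K has dimension 1 with simplices:

  0-simplices (8): [1], [2], [3], [4], [5], [6], [7], [8]
  1-simplices (9): [1,3], [1,5], [1,7], [1,8], [2,3], [2,5], [2,7], [2,8], [6,7]

Hence C_0 ≅ Z^8, C_1 ≅ Z^9.

Boundary ∂_1: C_1 → C_0 maps an edge to its endpoints' difference, ∂[p,q] = q − p.
The 8×9 boundary matrix has rank 6 and Smith normal form diag(1,1,1,1,1,1).

Now H_k = ker ∂_k / im ∂_{k+1}, so:

  H_0: rank C_0 − rank ∂_1 = 8 − 6 = 2, and the invariant factors of ∂_1 are all 1, so H_0 = Z^2.

H_0 = Z^2.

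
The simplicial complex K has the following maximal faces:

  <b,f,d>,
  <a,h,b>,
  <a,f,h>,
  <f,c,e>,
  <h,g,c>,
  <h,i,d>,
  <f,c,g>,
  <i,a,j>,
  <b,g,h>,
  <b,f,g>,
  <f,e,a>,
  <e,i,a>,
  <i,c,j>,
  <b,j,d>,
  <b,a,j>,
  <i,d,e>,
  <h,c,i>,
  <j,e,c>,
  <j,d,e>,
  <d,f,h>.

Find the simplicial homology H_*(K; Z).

H_0 ≅ Z,  H_1 ≅ Z × Z/2,  H_2 = 0.

Fix the vertex order a < b < c < d < e < f < g < h < i < j and write every simplex with vertices in increasing order. Then dim K = 2 and the simplices of K are:

  0-simplices (10): a, b, c, d, e, f, g, h, i, j
  1-simplices (30): ab, ae, af, ah, ai, aj, bd, bf, bg, bh, bj, ce, cf, cg, ch, ci, cj, de, df, dh, di, dj, ef, ei, ej, fg, fh, gh, hi, ij
  2-simplices (20): abh, abj, aef, aei, afh, aij, bdf, bdj, bfg, bgh, cef, cej, cfg, cgh, chi, cij, dei, dej, dfh, dhi

giving chain groups C_0 ≅ Z^10, C_1 ≅ Z^30, C_2 ≅ Z^20.

The boundary map ∂_1: C_1 → C_0 sends each edge [p,q] (with p < q) to q − p. For instance
  ∂df = f − d.
This gives a 10×30 integer matrix of rank 9; reducing to Smith normal form yields diagonal entries (1,1,1,1,1,1,1,1,1).

∂_2: C_2 → C_1 acts by ∂[p,q,r] = [q,r] − [p,r] + [p,q]. For instance
  ∂afh = fh − ah + af,
  ∂dej = ej − dj + de.
The 30×20 boundary matrix has rank 20 and Smith normal form diag(1,1,1,1,1,1,1,1,1,1,1,1,1,1,1,1,1,1,1,2).

Computing H_k = (kernel of ∂_k) / (image of ∂_{k+1}):

  H_0: rank C_0 − rank ∂_1 = 10 − 9 = 1, and the invariant factors of ∂_1 are all 1, so H_0 ≅ Z.
  H_1: rank ker ∂_1 − rank ∂_2 = (30 − 9) − 20 = 1, and ∂_2 has invariant factor 2 > 1, so H_1 ≅ Z × Z/2.
  H_2: rank ker ∂_2 − rank ∂_3 = (20 − 20) − 0 = 0, and there is no ∂_3, so H_2 ≅ 0.

As a check, the Euler characteristic is 10 − 30 + 20 = 0, which agrees with 1 − 1 + 0 = 0.
(K is a triangulation of the Klein bottle.)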